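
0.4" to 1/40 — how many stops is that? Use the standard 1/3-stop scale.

4 stops

0.4 → 0.3 → 1/4 → 1/5 → 1/6 → 1/8 → 1/10 → 1/13 → 1/15 → 1/20 → 1/25 → 1/30 → 1/40 — count the steps: 12 third-stops = 4 stops.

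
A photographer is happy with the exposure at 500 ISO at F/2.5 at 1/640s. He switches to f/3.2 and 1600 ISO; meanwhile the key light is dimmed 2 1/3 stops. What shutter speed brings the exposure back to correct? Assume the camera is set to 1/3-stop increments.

1/250s

Scene light: 2 1/3 stops darker.
Aperture: f/2.5 → f/2.8 → f/3.2 — 2/3 stop stopped down (darker).
ISO: 500 → 640 → 800 → 1000 → 1250 → 1600 — 1 2/3 stops higher (brighter).
Net so far: 1 1/3 stops darker. Shutter speed: 1/640 → 1/500 → 1/400 → 1/320 → 1/250.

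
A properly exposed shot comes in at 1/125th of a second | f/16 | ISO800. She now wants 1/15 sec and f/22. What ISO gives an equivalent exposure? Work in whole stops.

ISO 200

Shutter speed: 1/125 → 1/60 → 1/30 → 1/15 — 3 stops longer (brighter).
Aperture: f/16 → f/22 — 1 stop smaller aperture (darker).
Net change so far: 2 stops brighter. Offset with the ISO: 800 → 400 → 200.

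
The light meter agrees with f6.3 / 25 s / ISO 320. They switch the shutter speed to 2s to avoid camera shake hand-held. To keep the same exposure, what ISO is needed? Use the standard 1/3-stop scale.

ISO 4000

Shutter speed: 25 → 20 → 15 → 13 → 10 → 8 → 6 → 5 → 4 → 3.2 → 2.5 → 2 — 3 2/3 stops shorter (darker).
Need 3 2/3 stops brighter from the ISO: 320 → 400 → 500 → 640 → 800 → 1000 → 1250 → 1600 → 2000 → 2500 → 3200 → 4000.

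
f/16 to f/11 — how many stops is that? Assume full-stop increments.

1 stop

f/16 → f/11 — count the steps: 1 stop.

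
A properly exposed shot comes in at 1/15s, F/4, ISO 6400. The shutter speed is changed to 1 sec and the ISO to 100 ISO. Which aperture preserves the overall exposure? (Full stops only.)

Shutter speed: 1/15 → 1/8 → 1/4 → 1/2 → 1 — 4 stops longer (brighter).
ISO: 6400 → 3200 → 1600 → 800 → 400 → 200 → 100 — 6 stops dropped (darker).
Net change so far: 2 stops darker. Offset with the aperture: f/4 → f/2.8 → f/2.

f/2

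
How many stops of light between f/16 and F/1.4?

f/16 → f/11 → f/8 → f/5.6 → f/4 → f/2.8 → f/2 → f/1.4 — count the steps: 7 stops.

7 stops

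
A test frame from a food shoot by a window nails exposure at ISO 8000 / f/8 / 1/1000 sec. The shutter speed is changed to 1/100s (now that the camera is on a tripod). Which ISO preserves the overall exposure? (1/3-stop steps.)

ISO 800

Shutter speed: 1/1000 → 1/800 → 1/640 → 1/500 → 1/400 → 1/320 → 1/250 → 1/200 → 1/160 → 1/125 → 1/100 — 3 1/3 stops slower (brighter).
Need 3 1/3 stops darker from the ISO: 8000 → 6400 → 5000 → 4000 → 3200 → 2500 → 2000 → 1600 → 1250 → 1000 → 800.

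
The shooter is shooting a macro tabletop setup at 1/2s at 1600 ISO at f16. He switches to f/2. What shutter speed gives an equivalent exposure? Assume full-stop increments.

1/125s

Aperture: f/16 → f/11 → f/8 → f/5.6 → f/4 → f/2.8 → f/2 — 6 stops wider (brighter).
Need 6 stops darker from the shutter speed: 1/2 → 1/4 → 1/8 → 1/15 → 1/30 → 1/60 → 1/125.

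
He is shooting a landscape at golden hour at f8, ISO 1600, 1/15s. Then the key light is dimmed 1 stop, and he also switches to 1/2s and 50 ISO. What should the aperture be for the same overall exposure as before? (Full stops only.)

f/2.8

Scene light: 1 stop darker.
Shutter speed: 1/15 → 1/8 → 1/4 → 1/2 — 3 stops slower (brighter).
ISO: 1600 → 800 → 400 → 200 → 100 → 50 — 5 stops dropped (darker).
Net so far: 3 stops darker. Aperture: f/8 → f/5.6 → f/4 → f/2.8.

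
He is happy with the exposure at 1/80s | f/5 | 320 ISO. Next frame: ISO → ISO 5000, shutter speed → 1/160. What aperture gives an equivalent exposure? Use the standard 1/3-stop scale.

ISO: 320 → 400 → 500 → 640 → 800 → 1000 → 1250 → 1600 → 2000 → 2500 → 3200 → 4000 → 5000 — 4 stops raised (brighter).
Shutter speed: 1/80 → 1/100 → 1/125 → 1/160 — 1 stop shorter (darker).
Net change so far: 3 stops brighter. Offset with the aperture: f/5 → f/5.6 → f/6.3 → f/7.1 → f/8 → f/9 → f/10 → f/11 → f/13 → f/14.

f/14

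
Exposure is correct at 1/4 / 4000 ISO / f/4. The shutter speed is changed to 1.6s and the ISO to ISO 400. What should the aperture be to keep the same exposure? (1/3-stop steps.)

Shutter speed: 1/4 → 0.3 → 0.4 → 0.5 → 0.6 → 0.8 → 1 → 1.3 → 1.6 — 2 2/3 stops slower (brighter).
ISO: 4000 → 3200 → 2500 → 2000 → 1600 → 1250 → 1000 → 800 → 640 → 500 → 400 — 3 1/3 stops lower (darker).
Net change so far: 2/3 stop darker. Offset with the aperture: f/4 → f/3.5 → f/3.2.

f/3.2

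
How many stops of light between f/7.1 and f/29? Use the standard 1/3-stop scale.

f/7.1 → f/8 → f/9 → f/10 → f/11 → f/13 → f/14 → f/16 → f/18 → f/20 → f/22 → f/25 → f/29 — count the steps: 12 third-stops = 4 stops.

4 stops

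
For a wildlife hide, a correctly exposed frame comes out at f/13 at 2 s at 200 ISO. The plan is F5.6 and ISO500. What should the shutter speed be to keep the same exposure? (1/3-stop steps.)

1/6s

Aperture: f/13 → f/11 → f/10 → f/9 → f/8 → f/7.1 → f/6.3 → f/5.6 — 2 1/3 stops opened up (brighter).
ISO: 200 → 250 → 320 → 400 → 500 — 1 1/3 stops higher (brighter).
Net change so far: 3 2/3 stops brighter. Offset with the shutter speed: 2 → 1.6 → 1.3 → 1 → 0.8 → 0.6 → 0.5 → 0.4 → 0.3 → 1/4 → 1/5 → 1/6.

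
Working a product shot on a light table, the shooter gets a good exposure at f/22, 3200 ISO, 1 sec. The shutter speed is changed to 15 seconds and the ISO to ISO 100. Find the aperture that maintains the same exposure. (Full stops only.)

f/16

Shutter speed: 1 → 2 → 4 → 8 → 15 — 4 stops slower (brighter).
ISO: 3200 → 1600 → 800 → 400 → 200 → 100 — 5 stops dropped (darker).
Net change so far: 1 stop darker. Offset with the aperture: f/22 → f/16.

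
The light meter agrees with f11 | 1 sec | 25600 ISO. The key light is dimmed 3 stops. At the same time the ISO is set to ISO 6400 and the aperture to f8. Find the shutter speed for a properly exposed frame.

Scene light: 3 stops darker.
ISO: 25600 → 12800 → 6400 — 2 stops dropped (darker).
Aperture: f/11 → f/8 — 1 stop wider (brighter).
Net so far: 4 stops darker. Shutter speed: 1 → 2 → 4 → 8 → 15.

15 s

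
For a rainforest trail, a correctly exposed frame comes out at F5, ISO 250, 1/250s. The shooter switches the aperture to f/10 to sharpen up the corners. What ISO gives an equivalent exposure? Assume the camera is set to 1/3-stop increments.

Aperture: f/5 → f/5.6 → f/6.3 → f/7.1 → f/8 → f/9 → f/10 — 2 stops smaller aperture (darker).
Need 2 stops brighter from the ISO: 250 → 320 → 400 → 500 → 640 → 800 → 1000.

ISO 1000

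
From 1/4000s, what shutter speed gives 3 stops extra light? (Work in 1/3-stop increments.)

1/500s

Shutter speed: 1/4000 → 1/3200 → 1/2500 → 1/2000 → 1/1600 → 1/1250 → 1/1000 → 1/800 → 1/640 → 1/500 — 3 stops longer (brighter).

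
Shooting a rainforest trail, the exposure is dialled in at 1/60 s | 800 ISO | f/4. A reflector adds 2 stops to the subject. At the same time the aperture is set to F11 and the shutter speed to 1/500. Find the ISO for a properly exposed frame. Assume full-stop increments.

ISO 12800

Scene light: 2 stops brighter.
Aperture: f/4 → f/5.6 → f/8 → f/11 — 3 stops stopped down (darker).
Shutter speed: 1/60 → 1/125 → 1/250 → 1/500 — 3 stops faster (darker).
Net so far: 4 stops darker. ISO: 800 → 1600 → 3200 → 6400 → 12800.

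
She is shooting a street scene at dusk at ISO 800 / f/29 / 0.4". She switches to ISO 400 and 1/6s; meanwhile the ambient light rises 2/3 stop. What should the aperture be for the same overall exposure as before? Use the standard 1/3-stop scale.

Scene light: 2/3 stop brighter.
ISO: 800 → 640 → 500 → 400 — 1 stop lower (darker).
Shutter speed: 0.4 → 0.3 → 1/4 → 1/5 → 1/6 — 1 1/3 stops faster (darker).
Net so far: 1 2/3 stops darker. Aperture: f/29 → f/25 → f/22 → f/20 → f/18 → f/16.

f/16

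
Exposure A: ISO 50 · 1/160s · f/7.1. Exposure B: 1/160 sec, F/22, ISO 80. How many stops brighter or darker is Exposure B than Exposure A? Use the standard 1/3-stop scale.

2 2/3 stops darker

Aperture: f/7.1 → f/8 → f/9 → f/10 → f/11 → f/13 → f/14 → f/16 → f/18 → f/20 → f/22 — 3 1/3 stops narrower (darker).
Shutter speed: unchanged.
ISO: 50 → 64 → 80 — 2/3 stop raised (brighter).
Net: −3 1/3 +2/3 = −2 2/3 stops.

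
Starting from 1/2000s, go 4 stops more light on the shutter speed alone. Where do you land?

1/125s

Shutter speed: 1/2000 → 1/1000 → 1/500 → 1/250 → 1/125 — 4 stops slower (brighter).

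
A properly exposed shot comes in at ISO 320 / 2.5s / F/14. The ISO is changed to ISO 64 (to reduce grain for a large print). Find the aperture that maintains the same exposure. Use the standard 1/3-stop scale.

ISO: 320 → 250 → 200 → 160 → 125 → 100 → 80 → 64 — 2 1/3 stops lower (darker).
Need 2 1/3 stops brighter from the aperture: f/14 → f/13 → f/11 → f/10 → f/9 → f/8 → f/7.1 → f/6.3.

f/6.3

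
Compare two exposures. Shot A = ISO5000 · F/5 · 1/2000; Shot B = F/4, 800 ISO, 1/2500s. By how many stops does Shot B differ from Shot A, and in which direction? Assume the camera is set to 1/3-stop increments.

Aperture: f/5 → f/4.5 → f/4 — 2/3 stop larger aperture (brighter).
Shutter speed: 1/2000 → 1/2500 — 1/3 stop faster (darker).
ISO: 5000 → 4000 → 3200 → 2500 → 2000 → 1600 → 1250 → 1000 → 800 — 2 2/3 stops lower (darker).
Net: +2/3 −1/3 −2 2/3 = −2 1/3 stops.

2 1/3 stops darker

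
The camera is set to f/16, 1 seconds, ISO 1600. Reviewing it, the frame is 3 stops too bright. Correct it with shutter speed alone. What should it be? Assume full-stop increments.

1/8s

Overexposed by 3 stops → need 3 stops darker.
Shutter speed: 1 → 1/2 → 1/4 → 1/8.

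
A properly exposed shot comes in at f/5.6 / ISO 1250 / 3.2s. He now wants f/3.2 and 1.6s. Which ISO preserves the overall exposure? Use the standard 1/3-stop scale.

Aperture: f/5.6 → f/5 → f/4.5 → f/4 → f/3.5 → f/3.2 — 1 2/3 stops opened up (brighter).
Shutter speed: 3.2 → 2.5 → 2 → 1.6 — 1 stop shorter (darker).
Net change so far: 2/3 stop brighter. Offset with the ISO: 1250 → 1000 → 800.

ISO 800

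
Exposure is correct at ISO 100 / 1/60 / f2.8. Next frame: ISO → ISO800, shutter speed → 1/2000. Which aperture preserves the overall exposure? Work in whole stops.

f/1.4

ISO: 100 → 200 → 400 → 800 — 3 stops raised (brighter).
Shutter speed: 1/60 → 1/125 → 1/250 → 1/500 → 1/1000 → 1/2000 — 5 stops faster (darker).
Net change so far: 2 stops darker. Offset with the aperture: f/2.8 → f/2 → f/1.4.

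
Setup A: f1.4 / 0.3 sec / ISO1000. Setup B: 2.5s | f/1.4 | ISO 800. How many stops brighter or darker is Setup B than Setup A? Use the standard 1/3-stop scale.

Aperture: unchanged.
Shutter speed: 0.3 → 0.4 → 0.5 → 0.6 → 0.8 → 1 → 1.3 → 1.6 → 2 → 2.5 — 3 stops slower (brighter).
ISO: 1000 → 800 — 1/3 stop dropped (darker).
Net: +3 −1/3 = +2 2/3 stops.

2 2/3 stops brighter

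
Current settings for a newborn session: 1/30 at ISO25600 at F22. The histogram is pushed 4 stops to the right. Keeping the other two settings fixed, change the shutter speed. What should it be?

Overexposed by 4 stops → need 4 stops darker.
Shutter speed: 1/30 → 1/60 → 1/125 → 1/250 → 1/500.

1/500s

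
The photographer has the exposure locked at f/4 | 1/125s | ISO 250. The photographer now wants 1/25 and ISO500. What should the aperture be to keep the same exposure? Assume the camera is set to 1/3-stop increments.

Shutter speed: 1/125 → 1/100 → 1/80 → 1/60 → 1/50 → 1/40 → 1/30 → 1/25 — 2 1/3 stops slower (brighter).
ISO: 250 → 320 → 400 → 500 — 1 stop raised (brighter).
Net change so far: 3 1/3 stops brighter. Offset with the aperture: f/4 → f/4.5 → f/5 → f/5.6 → f/6.3 → f/7.1 → f/8 → f/9 → f/10 → f/11 → f/13.

f/13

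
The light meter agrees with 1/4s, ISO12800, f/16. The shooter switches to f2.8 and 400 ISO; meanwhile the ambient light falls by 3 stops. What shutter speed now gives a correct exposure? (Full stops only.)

2 s

Scene light: 3 stops darker.
Aperture: f/16 → f/11 → f/8 → f/5.6 → f/4 → f/2.8 — 5 stops opened up (brighter).
ISO: 12800 → 6400 → 3200 → 1600 → 800 → 400 — 5 stops dropped (darker).
Net so far: 3 stops darker. Shutter speed: 1/4 → 1/2 → 1 → 2.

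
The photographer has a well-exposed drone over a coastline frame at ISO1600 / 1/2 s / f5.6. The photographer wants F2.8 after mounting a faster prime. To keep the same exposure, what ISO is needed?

ISO 400

Aperture: f/5.6 → f/4 → f/2.8 — 2 stops larger aperture (brighter).
Need 2 stops darker from the ISO: 1600 → 800 → 400.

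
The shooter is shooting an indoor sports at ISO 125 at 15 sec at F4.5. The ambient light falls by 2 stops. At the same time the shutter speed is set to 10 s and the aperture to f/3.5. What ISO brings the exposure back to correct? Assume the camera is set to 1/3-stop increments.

ISO 500

Scene light: 2 stops darker.
Shutter speed: 15 → 13 → 10 — 2/3 stop shorter (darker).
Aperture: f/4.5 → f/4 → f/3.5 — 2/3 stop larger aperture (brighter).
Net so far: 2 stops darker. ISO: 125 → 160 → 200 → 250 → 320 → 400 → 500.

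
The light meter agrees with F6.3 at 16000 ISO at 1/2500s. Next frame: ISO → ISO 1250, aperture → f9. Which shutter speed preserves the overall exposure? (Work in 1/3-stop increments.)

ISO: 16000 → 12800 → 10000 → 8000 → 6400 → 5000 → 4000 → 3200 → 2500 → 2000 → 1600 → 1250 — 3 2/3 stops dropped (darker).
Aperture: f/6.3 → f/7.1 → f/8 → f/9 — 1 stop narrower (darker).
Net change so far: 4 2/3 stops darker. Offset with the shutter speed: 1/2500 → 1/2000 → 1/1600 → 1/1250 → 1/1000 → 1/800 → 1/640 → 1/500 → 1/400 → 1/320 → 1/250 → 1/200 → 1/160 → 1/125 → 1/100.

1/100s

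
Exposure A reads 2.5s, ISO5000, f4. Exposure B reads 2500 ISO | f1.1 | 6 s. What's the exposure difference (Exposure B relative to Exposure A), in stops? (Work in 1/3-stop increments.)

4 stops brighter

Aperture: f/4 → f/3.5 → f/3.2 → f/2.8 → f/2.5 → f/2.2 → f/2 → f/1.8 → f/1.6 → f/1.4 → f/1.2 → f/1.1 — 3 2/3 stops wider (brighter).
Shutter speed: 2.5 → 3.2 → 4 → 5 → 6 — 1 1/3 stops longer (brighter).
ISO: 5000 → 4000 → 3200 → 2500 — 1 stop lower (darker).
Net: +3 2/3 +1 1/3 −1 = +4 stops.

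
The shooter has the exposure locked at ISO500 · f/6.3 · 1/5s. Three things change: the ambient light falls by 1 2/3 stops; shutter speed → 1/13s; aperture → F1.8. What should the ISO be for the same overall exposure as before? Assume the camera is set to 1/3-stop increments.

ISO 320

Scene light: 1 2/3 stops darker.
Shutter speed: 1/5 → 1/6 → 1/8 → 1/10 → 1/13 — 1 1/3 stops faster (darker).
Aperture: f/6.3 → f/5.6 → f/5 → f/4.5 → f/4 → f/3.5 → f/3.2 → f/2.8 → f/2.5 → f/2.2 → f/2 → f/1.8 — 3 2/3 stops larger aperture (brighter).
Net so far: 2/3 stop brighter. ISO: 500 → 400 → 320.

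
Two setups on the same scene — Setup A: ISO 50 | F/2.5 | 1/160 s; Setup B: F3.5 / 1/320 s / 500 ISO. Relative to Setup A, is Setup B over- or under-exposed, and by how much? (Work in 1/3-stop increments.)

1 1/3 stops brighter

Aperture: f/2.5 → f/2.8 → f/3.2 → f/3.5 — 1 stop stopped down (darker).
Shutter speed: 1/160 → 1/200 → 1/250 → 1/320 — 1 stop faster (darker).
ISO: 50 → 64 → 80 → 100 → 125 → 160 → 200 → 250 → 320 → 400 → 500 — 3 1/3 stops raised (brighter).
Net: −1 −1 +3 1/3 = +1 1/3 stops.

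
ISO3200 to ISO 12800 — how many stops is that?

2 stops

3200 → 6400 → 12800 — count the steps: 2 stops.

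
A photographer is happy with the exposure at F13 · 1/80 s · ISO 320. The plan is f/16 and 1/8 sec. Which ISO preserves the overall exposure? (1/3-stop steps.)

ISO 50

Aperture: f/13 → f/14 → f/16 — 2/3 stop narrower (darker).
Shutter speed: 1/80 → 1/60 → 1/50 → 1/40 → 1/30 → 1/25 → 1/20 → 1/15 → 1/13 → 1/10 → 1/8 — 3 1/3 stops longer (brighter).
Net change so far: 2 2/3 stops brighter. Offset with the ISO: 320 → 250 → 200 → 160 → 125 → 100 → 80 → 64 → 50.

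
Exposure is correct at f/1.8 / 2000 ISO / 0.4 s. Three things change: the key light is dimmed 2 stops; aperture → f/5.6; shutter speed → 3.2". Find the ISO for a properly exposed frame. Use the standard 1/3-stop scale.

Scene light: 2 stops darker.
Aperture: f/1.8 → f/2 → f/2.2 → f/2.5 → f/2.8 → f/3.2 → f/3.5 → f/4 → f/4.5 → f/5 → f/5.6 — 3 1/3 stops narrower (darker).
Shutter speed: 0.4 → 0.5 → 0.6 → 0.8 → 1 → 1.3 → 1.6 → 2 → 2.5 → 3.2 — 3 stops longer (brighter).
Net so far: 2 1/3 stops darker. ISO: 2000 → 2500 → 3200 → 4000 → 5000 → 6400 → 8000 → 10000.

ISO 10000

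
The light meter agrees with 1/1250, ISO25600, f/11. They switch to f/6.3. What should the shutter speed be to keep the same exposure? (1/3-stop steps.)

Aperture: f/11 → f/10 → f/9 → f/8 → f/7.1 → f/6.3 — 1 2/3 stops opened up (brighter).
Need 1 2/3 stops darker from the shutter speed: 1/1250 → 1/1600 → 1/2000 → 1/2500 → 1/3200 → 1/4000.

1/4000s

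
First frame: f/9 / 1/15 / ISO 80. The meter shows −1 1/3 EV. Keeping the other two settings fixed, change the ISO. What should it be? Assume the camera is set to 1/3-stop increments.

Underexposed by 1 1/3 stops → need 1 1/3 stops brighter.
ISO: 80 → 100 → 125 → 160 → 200.

ISO 200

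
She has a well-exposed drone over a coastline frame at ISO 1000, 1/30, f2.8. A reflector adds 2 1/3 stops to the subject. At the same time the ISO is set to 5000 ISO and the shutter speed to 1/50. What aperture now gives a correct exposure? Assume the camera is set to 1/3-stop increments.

f/11

Scene light: 2 1/3 stops brighter.
ISO: 1000 → 1250 → 1600 → 2000 → 2500 → 3200 → 4000 → 5000 — 2 1/3 stops higher (brighter).
Shutter speed: 1/30 → 1/40 → 1/50 — 2/3 stop faster (darker).
Net so far: 4 stops brighter. Aperture: f/2.8 → f/3.2 → f/3.5 → f/4 → f/4.5 → f/5 → f/5.6 → f/6.3 → f/7.1 → f/8 → f/9 → f/10 → f/11.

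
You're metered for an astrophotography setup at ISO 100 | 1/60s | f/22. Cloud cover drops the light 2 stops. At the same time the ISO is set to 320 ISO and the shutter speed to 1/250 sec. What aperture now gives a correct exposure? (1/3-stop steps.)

f/10

Scene light: 2 stops darker.
ISO: 100 → 125 → 160 → 200 → 250 → 320 — 1 2/3 stops raised (brighter).
Shutter speed: 1/60 → 1/80 → 1/100 → 1/125 → 1/160 → 1/200 → 1/250 — 2 stops shorter (darker).
Net so far: 2 1/3 stops darker. Aperture: f/22 → f/20 → f/18 → f/16 → f/14 → f/13 → f/11 → f/10.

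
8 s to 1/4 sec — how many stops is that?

8 → 4 → 2 → 1 → 1/2 → 1/4 — count the steps: 5 stops.

5 stops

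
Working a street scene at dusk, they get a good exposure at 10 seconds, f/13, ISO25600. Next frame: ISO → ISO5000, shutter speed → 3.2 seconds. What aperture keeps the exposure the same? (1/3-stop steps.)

ISO: 25600 → 20000 → 16000 → 12800 → 10000 → 8000 → 6400 → 5000 — 2 1/3 stops lower (darker).
Shutter speed: 10 → 8 → 6 → 5 → 4 → 3.2 — 1 2/3 stops faster (darker).
Net change so far: 4 stops darker. Offset with the aperture: f/13 → f/11 → f/10 → f/9 → f/8 → f/7.1 → f/6.3 → f/5.6 → f/5 → f/4.5 → f/4 → f/3.5 → f/3.2.

f/3.2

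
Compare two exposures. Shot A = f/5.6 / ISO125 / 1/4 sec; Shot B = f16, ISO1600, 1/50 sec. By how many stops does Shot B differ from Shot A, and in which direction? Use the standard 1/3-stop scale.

Aperture: f/5.6 → f/6.3 → f/7.1 → f/8 → f/9 → f/10 → f/11 → f/13 → f/14 → f/16 — 3 stops narrower (darker).
Shutter speed: 1/4 → 1/5 → 1/6 → 1/8 → 1/10 → 1/13 → 1/15 → 1/20 → 1/25 → 1/30 → 1/40 → 1/50 — 3 2/3 stops shorter (darker).
ISO: 125 → 160 → 200 → 250 → 320 → 400 → 500 → 640 → 800 → 1000 → 1250 → 1600 — 3 2/3 stops raised (brighter).
Net: −3 −3 2/3 +3 2/3 = −3 stops.

3 stops darker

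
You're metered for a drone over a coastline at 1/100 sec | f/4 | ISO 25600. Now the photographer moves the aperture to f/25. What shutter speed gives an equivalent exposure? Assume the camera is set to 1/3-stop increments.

Aperture: f/4 → f/4.5 → f/5 → f/5.6 → f/6.3 → f/7.1 → f/8 → f/9 → f/10 → f/11 → f/13 → f/14 → f/16 → f/18 → f/20 → f/22 → f/25 — 5 1/3 stops narrower (darker).
Need 5 1/3 stops brighter from the shutter speed: 1/100 → 1/80 → 1/60 → 1/50 → 1/40 → 1/30 → 1/25 → 1/20 → 1/15 → 1/13 → 1/10 → 1/8 → 1/6 → 1/5 → 1/4 → 0.3 → 0.4.

0.4 s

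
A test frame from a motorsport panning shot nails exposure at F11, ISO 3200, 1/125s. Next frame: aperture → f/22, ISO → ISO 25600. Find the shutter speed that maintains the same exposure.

1/250s

Aperture: f/11 → f/16 → f/22 — 2 stops stopped down (darker).
ISO: 3200 → 6400 → 12800 → 25600 — 3 stops higher (brighter).
Net change so far: 1 stop brighter. Offset with the shutter speed: 1/125 → 1/250.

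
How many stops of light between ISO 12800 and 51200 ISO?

12800 → 25600 → 51200 — count the steps: 2 stops.

2 stops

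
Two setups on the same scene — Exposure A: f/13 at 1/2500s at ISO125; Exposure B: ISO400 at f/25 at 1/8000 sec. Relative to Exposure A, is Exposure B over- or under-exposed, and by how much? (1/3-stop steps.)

Aperture: f/13 → f/14 → f/16 → f/18 → f/20 → f/22 → f/25 — 2 stops stopped down (darker).
Shutter speed: 1/2500 → 1/3200 → 1/4000 → 1/5000 → 1/6400 → 1/8000 — 1 2/3 stops faster (darker).
ISO: 125 → 160 → 200 → 250 → 320 → 400 — 1 2/3 stops raised (brighter).
Net: −2 −1 2/3 +1 2/3 = −2 stops.

2 stops darker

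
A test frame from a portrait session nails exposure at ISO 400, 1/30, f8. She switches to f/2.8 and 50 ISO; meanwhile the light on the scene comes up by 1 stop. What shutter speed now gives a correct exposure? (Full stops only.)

Scene light: 1 stop brighter.
Aperture: f/8 → f/5.6 → f/4 → f/2.8 — 3 stops wider (brighter).
ISO: 400 → 200 → 100 → 50 — 3 stops dropped (darker).
Net so far: 1 stop brighter. Shutter speed: 1/30 → 1/60.

1/60s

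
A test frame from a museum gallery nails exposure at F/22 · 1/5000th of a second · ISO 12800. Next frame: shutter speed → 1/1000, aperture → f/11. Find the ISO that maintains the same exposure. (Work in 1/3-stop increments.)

ISO 640

Shutter speed: 1/5000 → 1/4000 → 1/3200 → 1/2500 → 1/2000 → 1/1600 → 1/1250 → 1/1000 — 2 1/3 stops slower (brighter).
Aperture: f/22 → f/20 → f/18 → f/16 → f/14 → f/13 → f/11 — 2 stops wider (brighter).
Net change so far: 4 1/3 stops brighter. Offset with the ISO: 12800 → 10000 → 8000 → 6400 → 5000 → 4000 → 3200 → 2500 → 2000 → 1600 → 1250 → 1000 → 800 → 640.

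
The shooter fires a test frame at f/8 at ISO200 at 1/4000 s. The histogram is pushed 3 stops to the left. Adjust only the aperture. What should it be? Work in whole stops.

Underexposed by 3 stops → need 3 stops brighter.
Aperture: f/8 → f/5.6 → f/4 → f/2.8.

f/2.8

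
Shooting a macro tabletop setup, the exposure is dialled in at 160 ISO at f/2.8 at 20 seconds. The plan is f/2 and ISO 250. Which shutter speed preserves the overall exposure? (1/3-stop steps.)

Aperture: f/2.8 → f/2.5 → f/2.2 → f/2 — 1 stop wider (brighter).
ISO: 160 → 200 → 250 — 2/3 stop raised (brighter).
Net change so far: 1 2/3 stops brighter. Offset with the shutter speed: 20 → 15 → 13 → 10 → 8 → 6.

6 s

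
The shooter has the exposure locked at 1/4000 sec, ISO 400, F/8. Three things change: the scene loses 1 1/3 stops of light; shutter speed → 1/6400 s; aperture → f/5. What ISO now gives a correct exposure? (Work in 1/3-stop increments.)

ISO 640

Scene light: 1 1/3 stops darker.
Shutter speed: 1/4000 → 1/5000 → 1/6400 — 2/3 stop shorter (darker).
Aperture: f/8 → f/7.1 → f/6.3 → f/5.6 → f/5 — 1 1/3 stops wider (brighter).
Net so far: 2/3 stop darker. ISO: 400 → 500 → 640.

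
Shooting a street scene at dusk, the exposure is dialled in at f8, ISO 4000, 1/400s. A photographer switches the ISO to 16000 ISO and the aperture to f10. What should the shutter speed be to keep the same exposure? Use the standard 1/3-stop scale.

1/1000s

ISO: 4000 → 5000 → 6400 → 8000 → 10000 → 12800 → 16000 — 2 stops raised (brighter).
Aperture: f/8 → f/9 → f/10 — 2/3 stop smaller aperture (darker).
Net change so far: 1 1/3 stops brighter. Offset with the shutter speed: 1/400 → 1/500 → 1/640 → 1/800 → 1/1000.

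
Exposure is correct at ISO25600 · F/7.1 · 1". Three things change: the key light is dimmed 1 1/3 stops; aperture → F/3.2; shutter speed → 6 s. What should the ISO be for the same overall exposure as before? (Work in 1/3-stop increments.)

Scene light: 1 1/3 stops darker.
Aperture: f/7.1 → f/6.3 → f/5.6 → f/5 → f/4.5 → f/4 → f/3.5 → f/3.2 — 2 1/3 stops wider (brighter).
Shutter speed: 1 → 1.3 → 1.6 → 2 → 2.5 → 3.2 → 4 → 5 → 6 — 2 2/3 stops longer (brighter).
Net so far: 3 2/3 stops brighter. ISO: 25600 → 20000 → 16000 → 12800 → 10000 → 8000 → 6400 → 5000 → 4000 → 3200 → 2500 → 2000.

ISO 2000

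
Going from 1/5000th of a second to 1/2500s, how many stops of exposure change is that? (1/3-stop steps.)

1/5000 → 1/4000 → 1/3200 → 1/2500 — count the steps: 3 third-stops = 1 stop.

1 stop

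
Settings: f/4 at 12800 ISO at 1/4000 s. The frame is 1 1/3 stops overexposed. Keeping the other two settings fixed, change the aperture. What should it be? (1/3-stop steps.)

Overexposed by 1 1/3 stops → need 1 1/3 stops darker.
Aperture: f/4 → f/4.5 → f/5 → f/5.6 → f/6.3.

f/6.3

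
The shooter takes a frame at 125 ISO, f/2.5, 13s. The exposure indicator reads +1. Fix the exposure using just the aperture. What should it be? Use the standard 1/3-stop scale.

f/3.5

Overexposed by 1 stop → need 1 stop darker.
Aperture: f/2.5 → f/2.8 → f/3.2 → f/3.5.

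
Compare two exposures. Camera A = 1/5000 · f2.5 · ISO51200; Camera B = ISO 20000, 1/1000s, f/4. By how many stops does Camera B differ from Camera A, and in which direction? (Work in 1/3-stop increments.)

1/3 stop darker

Aperture: f/2.5 → f/2.8 → f/3.2 → f/3.5 → f/4 — 1 1/3 stops stopped down (darker).
Shutter speed: 1/5000 → 1/4000 → 1/3200 → 1/2500 → 1/2000 → 1/1600 → 1/1250 → 1/1000 — 2 1/3 stops longer (brighter).
ISO: 51200 → 40000 → 32000 → 25600 → 20000 — 1 1/3 stops dropped (darker).
Net: −1 1/3 +2 1/3 −1 1/3 = −1/3 stops.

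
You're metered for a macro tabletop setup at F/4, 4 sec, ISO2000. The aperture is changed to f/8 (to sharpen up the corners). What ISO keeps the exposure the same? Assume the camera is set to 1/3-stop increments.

ISO 8000

Aperture: f/4 → f/4.5 → f/5 → f/5.6 → f/6.3 → f/7.1 → f/8 — 2 stops stopped down (darker).
Need 2 stops brighter from the ISO: 2000 → 2500 → 3200 → 4000 → 5000 → 6400 → 8000.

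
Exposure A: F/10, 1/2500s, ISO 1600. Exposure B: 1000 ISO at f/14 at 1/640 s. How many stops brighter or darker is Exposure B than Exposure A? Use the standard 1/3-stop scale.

1/3 stop brighter

Aperture: f/10 → f/11 → f/13 → f/14 — 1 stop smaller aperture (darker).
Shutter speed: 1/2500 → 1/2000 → 1/1600 → 1/1250 → 1/1000 → 1/800 → 1/640 — 2 stops slower (brighter).
ISO: 1600 → 1250 → 1000 — 2/3 stop lower (darker).
Net: −1 +2 −2/3 = +1/3 stops.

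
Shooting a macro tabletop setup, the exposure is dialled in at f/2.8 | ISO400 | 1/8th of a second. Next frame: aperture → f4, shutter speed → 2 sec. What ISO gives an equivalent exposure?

ISO 50

Aperture: f/2.8 → f/4 — 1 stop narrower (darker).
Shutter speed: 1/8 → 1/4 → 1/2 → 1 → 2 — 4 stops slower (brighter).
Net change so far: 3 stops brighter. Offset with the ISO: 400 → 200 → 100 → 50.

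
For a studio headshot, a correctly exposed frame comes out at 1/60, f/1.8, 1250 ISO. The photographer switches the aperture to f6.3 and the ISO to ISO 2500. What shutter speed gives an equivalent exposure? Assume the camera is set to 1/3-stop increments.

Aperture: f/1.8 → f/2 → f/2.2 → f/2.5 → f/2.8 → f/3.2 → f/3.5 → f/4 → f/4.5 → f/5 → f/5.6 → f/6.3 — 3 2/3 stops stopped down (darker).
ISO: 1250 → 1600 → 2000 → 2500 — 1 stop raised (brighter).
Net change so far: 2 2/3 stops darker. Offset with the shutter speed: 1/60 → 1/50 → 1/40 → 1/30 → 1/25 → 1/20 → 1/15 → 1/13 → 1/10.

1/10s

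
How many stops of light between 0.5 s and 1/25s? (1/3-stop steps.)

0.5 → 0.4 → 0.3 → 1/4 → 1/5 → 1/6 → 1/8 → 1/10 → 1/13 → 1/15 → 1/20 → 1/25 — count the steps: 11 third-stops = 3 2/3 stops.

3 2/3 stops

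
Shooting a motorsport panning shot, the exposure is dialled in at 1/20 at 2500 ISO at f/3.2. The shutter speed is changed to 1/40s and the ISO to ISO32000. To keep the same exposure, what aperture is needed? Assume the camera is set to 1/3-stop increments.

f/8

Shutter speed: 1/20 → 1/25 → 1/30 → 1/40 — 1 stop faster (darker).
ISO: 2500 → 3200 → 4000 → 5000 → 6400 → 8000 → 10000 → 12800 → 16000 → 20000 → 25600 → 32000 — 3 2/3 stops higher (brighter).
Net change so far: 2 2/3 stops brighter. Offset with the aperture: f/3.2 → f/3.5 → f/4 → f/4.5 → f/5 → f/5.6 → f/6.3 → f/7.1 → f/8.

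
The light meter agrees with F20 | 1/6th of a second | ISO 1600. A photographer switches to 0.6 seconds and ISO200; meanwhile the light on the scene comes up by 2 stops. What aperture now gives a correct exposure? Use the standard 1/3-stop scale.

f/29

Scene light: 2 stops brighter.
Shutter speed: 1/6 → 1/5 → 1/4 → 0.3 → 0.4 → 0.5 → 0.6 — 2 stops slower (brighter).
ISO: 1600 → 1250 → 1000 → 800 → 640 → 500 → 400 → 320 → 250 → 200 — 3 stops lower (darker).
Net so far: 1 stop brighter. Aperture: f/20 → f/22 → f/25 → f/29.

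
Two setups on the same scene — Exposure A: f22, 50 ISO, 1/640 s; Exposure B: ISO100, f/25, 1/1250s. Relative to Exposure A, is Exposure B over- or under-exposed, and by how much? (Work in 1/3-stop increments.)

Aperture: f/22 → f/25 — 1/3 stop smaller aperture (darker).
Shutter speed: 1/640 → 1/800 → 1/1000 → 1/1250 — 1 stop shorter (darker).
ISO: 50 → 64 → 80 → 100 — 1 stop higher (brighter).
Net: −1/3 −1 +1 = −1/3 stops.

1/3 stop darker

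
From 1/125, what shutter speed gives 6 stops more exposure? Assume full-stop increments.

1/2s

Shutter speed: 1/125 → 1/60 → 1/30 → 1/15 → 1/8 → 1/4 → 1/2 — 6 stops slower (brighter).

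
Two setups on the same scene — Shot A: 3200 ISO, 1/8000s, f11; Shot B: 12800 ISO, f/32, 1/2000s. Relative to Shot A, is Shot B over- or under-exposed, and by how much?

Aperture: f/11 → f/16 → f/22 → f/32 — 3 stops smaller aperture (darker).
Shutter speed: 1/8000 → 1/4000 → 1/2000 — 2 stops slower (brighter).
ISO: 3200 → 6400 → 12800 — 2 stops higher (brighter).
Net: −3 +2 +2 = +1 stop.

1 stop brighter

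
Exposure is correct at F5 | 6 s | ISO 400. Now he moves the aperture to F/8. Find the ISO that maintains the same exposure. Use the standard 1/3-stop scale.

Aperture: f/5 → f/5.6 → f/6.3 → f/7.1 → f/8 — 1 1/3 stops narrower (darker).
Need 1 1/3 stops brighter from the ISO: 400 → 500 → 640 → 800 → 1000.

ISO 1000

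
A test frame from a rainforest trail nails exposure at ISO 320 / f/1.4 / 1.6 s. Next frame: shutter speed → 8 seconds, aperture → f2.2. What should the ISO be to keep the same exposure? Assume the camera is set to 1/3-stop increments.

Shutter speed: 1.6 → 2 → 2.5 → 3.2 → 4 → 5 → 6 → 8 — 2 1/3 stops slower (brighter).
Aperture: f/1.4 → f/1.6 → f/1.8 → f/2 → f/2.2 — 1 1/3 stops stopped down (darker).
Net change so far: 1 stop brighter. Offset with the ISO: 320 → 250 → 200 → 160.

ISO 160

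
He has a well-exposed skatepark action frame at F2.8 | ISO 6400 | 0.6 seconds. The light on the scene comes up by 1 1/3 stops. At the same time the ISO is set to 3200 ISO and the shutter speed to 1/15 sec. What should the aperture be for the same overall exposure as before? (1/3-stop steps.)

f/1.0

Scene light: 1 1/3 stops brighter.
ISO: 6400 → 5000 → 4000 → 3200 — 1 stop dropped (darker).
Shutter speed: 0.6 → 0.5 → 0.4 → 0.3 → 1/4 → 1/5 → 1/6 → 1/8 → 1/10 → 1/13 → 1/15 — 3 1/3 stops faster (darker).
Net so far: 3 stops darker. Aperture: f/2.8 → f/2.5 → f/2.2 → f/2 → f/1.8 → f/1.6 → f/1.4 → f/1.2 → f/1.1 → f/1.0.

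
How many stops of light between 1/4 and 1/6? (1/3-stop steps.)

1/4 → 1/5 → 1/6 — count the steps: 2 third-stops = 2/3 stop.

2/3 stop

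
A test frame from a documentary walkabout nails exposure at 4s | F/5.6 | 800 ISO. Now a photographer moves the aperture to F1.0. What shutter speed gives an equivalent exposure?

1/8s

Aperture: f/5.6 → f/4 → f/2.8 → f/2 → f/1.4 → f/1.0 — 5 stops opened up (brighter).
Need 5 stops darker from the shutter speed: 4 → 2 → 1 → 1/2 → 1/4 → 1/8.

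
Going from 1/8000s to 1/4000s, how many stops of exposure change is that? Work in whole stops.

1/8000 → 1/4000 — count the steps: 1 stop.

1 stop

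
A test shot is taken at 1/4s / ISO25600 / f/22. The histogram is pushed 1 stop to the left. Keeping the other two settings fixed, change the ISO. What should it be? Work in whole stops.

ISO 51200

Underexposed by 1 stop → need 1 stop brighter.
ISO: 25600 → 51200.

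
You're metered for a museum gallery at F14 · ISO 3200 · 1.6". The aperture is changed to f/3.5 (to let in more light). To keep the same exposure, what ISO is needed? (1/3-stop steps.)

Aperture: f/14 → f/13 → f/11 → f/10 → f/9 → f/8 → f/7.1 → f/6.3 → f/5.6 → f/5 → f/4.5 → f/4 → f/3.5 — 4 stops opened up (brighter).
Need 4 stops darker from the ISO: 3200 → 2500 → 2000 → 1600 → 1250 → 1000 → 800 → 640 → 500 → 400 → 320 → 250 → 200.

ISO 200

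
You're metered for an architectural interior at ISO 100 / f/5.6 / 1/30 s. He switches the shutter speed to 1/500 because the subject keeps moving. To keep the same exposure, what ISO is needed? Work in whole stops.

ISO 1600

Shutter speed: 1/30 → 1/60 → 1/125 → 1/250 → 1/500 — 4 stops shorter (darker).
Need 4 stops brighter from the ISO: 100 → 200 → 400 → 800 → 1600.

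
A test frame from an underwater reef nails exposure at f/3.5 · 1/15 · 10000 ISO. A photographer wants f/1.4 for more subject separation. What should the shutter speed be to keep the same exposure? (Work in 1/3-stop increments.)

Aperture: f/3.5 → f/3.2 → f/2.8 → f/2.5 → f/2.2 → f/2 → f/1.8 → f/1.6 → f/1.4 — 2 2/3 stops wider (brighter).
Need 2 2/3 stops darker from the shutter speed: 1/15 → 1/20 → 1/25 → 1/30 → 1/40 → 1/50 → 1/60 → 1/80 → 1/100.

1/100s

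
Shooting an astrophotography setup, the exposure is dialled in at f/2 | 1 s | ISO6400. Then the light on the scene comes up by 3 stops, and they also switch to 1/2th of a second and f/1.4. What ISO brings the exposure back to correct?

ISO 800

Scene light: 3 stops brighter.
Shutter speed: 1 → 1/2 — 1 stop shorter (darker).
Aperture: f/2 → f/1.4 — 1 stop opened up (brighter).
Net so far: 3 stops brighter. ISO: 6400 → 3200 → 1600 → 800.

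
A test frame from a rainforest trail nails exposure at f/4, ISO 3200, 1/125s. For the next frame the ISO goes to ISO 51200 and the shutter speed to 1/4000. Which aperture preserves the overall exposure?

ISO: 3200 → 6400 → 12800 → 25600 → 51200 — 4 stops higher (brighter).
Shutter speed: 1/125 → 1/250 → 1/500 → 1/1000 → 1/2000 → 1/4000 — 5 stops faster (darker).
Net change so far: 1 stop darker. Offset with the aperture: f/4 → f/2.8.

f/2.8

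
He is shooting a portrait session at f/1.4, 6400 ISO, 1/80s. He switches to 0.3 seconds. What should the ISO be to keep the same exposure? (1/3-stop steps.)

ISO 250

Shutter speed: 1/80 → 1/60 → 1/50 → 1/40 → 1/30 → 1/25 → 1/20 → 1/15 → 1/13 → 1/10 → 1/8 → 1/6 → 1/5 → 1/4 → 0.3 — 4 2/3 stops slower (brighter).
Need 4 2/3 stops darker from the ISO: 6400 → 5000 → 4000 → 3200 → 2500 → 2000 → 1600 → 1250 → 1000 → 800 → 640 → 500 → 400 → 320 → 250.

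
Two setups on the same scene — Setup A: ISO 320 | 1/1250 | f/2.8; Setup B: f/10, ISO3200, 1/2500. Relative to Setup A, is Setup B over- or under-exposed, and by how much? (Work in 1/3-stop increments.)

Aperture: f/2.8 → f/3.2 → f/3.5 → f/4 → f/4.5 → f/5 → f/5.6 → f/6.3 → f/7.1 → f/8 → f/9 → f/10 — 3 2/3 stops narrower (darker).
Shutter speed: 1/1250 → 1/1600 → 1/2000 → 1/2500 — 1 stop faster (darker).
ISO: 320 → 400 → 500 → 640 → 800 → 1000 → 1250 → 1600 → 2000 → 2500 → 3200 — 3 1/3 stops higher (brighter).
Net: −3 2/3 −1 +3 1/3 = −1 1/3 stops.

1 1/3 stops darker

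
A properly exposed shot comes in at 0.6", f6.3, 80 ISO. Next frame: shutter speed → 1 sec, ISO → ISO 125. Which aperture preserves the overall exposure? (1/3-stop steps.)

Shutter speed: 0.6 → 0.8 → 1 — 2/3 stop slower (brighter).
ISO: 80 → 100 → 125 — 2/3 stop raised (brighter).
Net change so far: 1 1/3 stops brighter. Offset with the aperture: f/6.3 → f/7.1 → f/8 → f/9 → f/10.

f/10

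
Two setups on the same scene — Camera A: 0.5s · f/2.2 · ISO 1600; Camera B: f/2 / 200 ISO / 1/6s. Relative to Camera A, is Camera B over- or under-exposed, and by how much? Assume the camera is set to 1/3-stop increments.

Aperture: f/2.2 → f/2 — 1/3 stop wider (brighter).
Shutter speed: 0.5 → 0.4 → 0.3 → 1/4 → 1/5 → 1/6 — 1 2/3 stops shorter (darker).
ISO: 1600 → 1250 → 1000 → 800 → 640 → 500 → 400 → 320 → 250 → 200 — 3 stops lower (darker).
Net: +1/3 −1 2/3 −3 = −4 1/3 stops.

4 1/3 stops darker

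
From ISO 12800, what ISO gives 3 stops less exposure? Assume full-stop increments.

ISO 1600

ISO: 12800 → 6400 → 3200 → 1600 — 3 stops dropped (darker).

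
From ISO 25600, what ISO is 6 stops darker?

ISO: 25600 → 12800 → 6400 → 3200 → 1600 → 800 → 400 — 6 stops lower (darker).

ISO 400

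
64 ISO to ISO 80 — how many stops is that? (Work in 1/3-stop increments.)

64 → 80 — count the steps: 1 third-stops = 1/3 stop.

1/3 stop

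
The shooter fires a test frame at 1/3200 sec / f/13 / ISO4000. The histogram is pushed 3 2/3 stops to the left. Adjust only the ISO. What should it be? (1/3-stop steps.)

Underexposed by 3 2/3 stops → need 3 2/3 stops brighter.
ISO: 4000 → 5000 → 6400 → 8000 → 10000 → 12800 → 16000 → 20000 → 25600 → 32000 → 40000 → 51200.

ISO 51200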